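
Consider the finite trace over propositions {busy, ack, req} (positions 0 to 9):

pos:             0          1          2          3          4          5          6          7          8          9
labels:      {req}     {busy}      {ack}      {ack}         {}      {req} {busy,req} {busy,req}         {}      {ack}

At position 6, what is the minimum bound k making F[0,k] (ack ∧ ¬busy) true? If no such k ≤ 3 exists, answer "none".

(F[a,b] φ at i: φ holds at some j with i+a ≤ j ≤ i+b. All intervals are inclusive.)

3

Scan j = 6,7,… for (ack ∧ ¬busy):
  j=6: fails
  j=7: fails
  j=8: fails
  j=9: holds
First hit at j=9, so smallest k = 9-6 = 3.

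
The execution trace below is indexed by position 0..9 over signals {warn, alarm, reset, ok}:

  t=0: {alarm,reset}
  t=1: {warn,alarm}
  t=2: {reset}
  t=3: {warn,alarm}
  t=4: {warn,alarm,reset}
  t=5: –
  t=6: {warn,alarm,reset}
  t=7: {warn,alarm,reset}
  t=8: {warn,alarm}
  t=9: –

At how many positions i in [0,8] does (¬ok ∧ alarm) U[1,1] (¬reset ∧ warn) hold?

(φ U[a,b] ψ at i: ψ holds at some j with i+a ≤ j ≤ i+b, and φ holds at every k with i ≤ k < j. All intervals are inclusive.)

2

Evaluate at each i in [0,8]:
  i=0: ✓ (rhs at j=1; lhs holds on [0,0])
  i=1: ✗ (no rhs in [2,2])
  i=2: ✗ (lhs fails at k=2 before rhs at j=3)
  i=3: ✗ (no rhs in [4,4])
  i=4: ✗ (no rhs in [5,5])
  i=5: ✗ (no rhs in [6,6])
  i=6: ✗ (no rhs in [7,7])
  i=7: ✓ (rhs at j=8; lhs holds on [7,7])
  i=8: ✗ (no rhs in [9,9])
Positions where it holds: {0, 7} → 2.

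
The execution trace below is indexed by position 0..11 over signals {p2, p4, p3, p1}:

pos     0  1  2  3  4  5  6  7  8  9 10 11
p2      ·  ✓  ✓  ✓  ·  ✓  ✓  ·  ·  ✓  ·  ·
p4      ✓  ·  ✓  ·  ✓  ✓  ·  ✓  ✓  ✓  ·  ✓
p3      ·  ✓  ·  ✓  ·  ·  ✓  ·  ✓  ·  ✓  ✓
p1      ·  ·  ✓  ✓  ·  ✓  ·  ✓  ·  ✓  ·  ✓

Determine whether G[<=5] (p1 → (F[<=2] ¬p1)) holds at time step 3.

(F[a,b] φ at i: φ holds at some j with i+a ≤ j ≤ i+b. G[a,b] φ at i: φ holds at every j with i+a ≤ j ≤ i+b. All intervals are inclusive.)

Holds

Check (p1 → (F[<=2] ¬p1)) at every j in [3,8]:
  j=3: antecedent true; consequent holds (witness at 4) → ✓
  j=4: antecedent false → ✓
  j=5: antecedent true; consequent holds (witness at 6) → ✓
  j=6: antecedent false → ✓
  j=7: antecedent true; consequent holds (witness at 8) → ✓
  j=8: antecedent false → ✓
All positions satisfy it → formula holds.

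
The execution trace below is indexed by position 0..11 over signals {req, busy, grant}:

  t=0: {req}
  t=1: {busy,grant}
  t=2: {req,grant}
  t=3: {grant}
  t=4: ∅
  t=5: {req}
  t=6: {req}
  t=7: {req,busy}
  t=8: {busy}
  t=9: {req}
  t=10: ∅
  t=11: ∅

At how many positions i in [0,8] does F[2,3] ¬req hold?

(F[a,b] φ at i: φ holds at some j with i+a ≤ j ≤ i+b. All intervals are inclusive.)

7

Evaluate at each i in [0,8]:
  i=0: ✓ (witness j=3)
  i=1: ✓ (witness j=3)
  i=2: ✓ (witness j=4)
  i=3: ✗ (none in [5,6])
  i=4: ✗ (none in [6,7])
  i=5: ✓ (witness j=8)
  i=6: ✓ (witness j=8)
  i=7: ✓ (witness j=10)
  i=8: ✓ (witness j=10)
Positions where it holds: {0, 1, 2, 5, 6, 7, 8} → 7.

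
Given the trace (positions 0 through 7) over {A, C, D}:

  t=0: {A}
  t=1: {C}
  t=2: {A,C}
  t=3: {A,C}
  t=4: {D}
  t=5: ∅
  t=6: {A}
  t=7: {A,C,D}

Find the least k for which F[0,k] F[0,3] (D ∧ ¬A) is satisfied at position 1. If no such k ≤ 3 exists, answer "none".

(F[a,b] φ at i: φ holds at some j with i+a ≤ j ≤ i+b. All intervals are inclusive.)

0

Scan j = 1,2,… for F[0,3] (D ∧ ¬A):
  j=1: holds
First hit at j=1, so smallest k = 1-1 = 0.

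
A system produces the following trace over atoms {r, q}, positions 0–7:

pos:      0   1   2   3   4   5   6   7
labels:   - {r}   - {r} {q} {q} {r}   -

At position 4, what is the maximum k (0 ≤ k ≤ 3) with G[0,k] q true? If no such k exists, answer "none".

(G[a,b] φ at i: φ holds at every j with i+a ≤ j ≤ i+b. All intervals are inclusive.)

1

q must hold from j=4 onward; find where it first fails.
  j=4: holds
  j=5: holds
  j=6: fails
Holds on [4,5], so largest k = 1.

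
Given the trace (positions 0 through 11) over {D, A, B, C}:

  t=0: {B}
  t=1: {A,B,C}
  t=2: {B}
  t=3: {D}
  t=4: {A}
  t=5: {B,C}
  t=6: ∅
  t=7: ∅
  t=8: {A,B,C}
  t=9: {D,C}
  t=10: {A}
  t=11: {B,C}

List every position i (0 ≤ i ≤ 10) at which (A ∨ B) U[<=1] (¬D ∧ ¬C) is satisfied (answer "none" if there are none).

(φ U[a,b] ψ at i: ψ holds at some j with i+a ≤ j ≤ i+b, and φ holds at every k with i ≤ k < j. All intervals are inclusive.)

0, 1, 2, 4, 5, 6, 7, 10

Evaluate at each i in [0,10]:
  i=0: ✓ (rhs at j=0)
  i=1: ✓ (rhs at j=2; lhs holds on [1,1])
  i=2: ✓ (rhs at j=2)
  i=3: ✗ (lhs fails at k=3 before rhs at j=4)
  i=4: ✓ (rhs at j=4)
  i=5: ✓ (rhs at j=6; lhs holds on [5,5])
  i=6: ✓ (rhs at j=6)
  i=7: ✓ (rhs at j=7)
  i=8: ✗ (no rhs in [8,9])
  i=9: ✗ (lhs fails at k=9 before rhs at j=10)
  i=10: ✓ (rhs at j=10)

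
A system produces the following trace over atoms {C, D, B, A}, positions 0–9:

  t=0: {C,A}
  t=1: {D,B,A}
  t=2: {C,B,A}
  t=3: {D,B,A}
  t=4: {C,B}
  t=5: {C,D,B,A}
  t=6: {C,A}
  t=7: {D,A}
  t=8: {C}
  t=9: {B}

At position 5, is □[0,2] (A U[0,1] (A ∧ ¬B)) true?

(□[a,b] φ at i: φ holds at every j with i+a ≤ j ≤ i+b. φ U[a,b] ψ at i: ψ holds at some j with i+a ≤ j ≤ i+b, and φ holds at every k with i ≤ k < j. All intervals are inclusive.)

Yes

Check (A U[0,1] (A ∧ ¬B)) at every j in [5,7]:
  j=5: holds
  j=6: holds
  j=7: holds
All positions satisfy it → formula holds.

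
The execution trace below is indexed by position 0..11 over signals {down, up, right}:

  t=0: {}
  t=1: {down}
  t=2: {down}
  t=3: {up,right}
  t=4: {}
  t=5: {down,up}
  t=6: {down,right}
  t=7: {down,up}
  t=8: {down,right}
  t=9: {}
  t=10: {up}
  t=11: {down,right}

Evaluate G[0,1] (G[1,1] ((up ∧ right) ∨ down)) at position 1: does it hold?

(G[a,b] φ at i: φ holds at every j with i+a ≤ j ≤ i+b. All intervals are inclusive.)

Check G[1,1] ((up ∧ right) ∨ down) at every j in [1,2]:
  j=1: holds on [2,2]
  j=2: holds on [3,3]
All positions satisfy it → formula holds.

True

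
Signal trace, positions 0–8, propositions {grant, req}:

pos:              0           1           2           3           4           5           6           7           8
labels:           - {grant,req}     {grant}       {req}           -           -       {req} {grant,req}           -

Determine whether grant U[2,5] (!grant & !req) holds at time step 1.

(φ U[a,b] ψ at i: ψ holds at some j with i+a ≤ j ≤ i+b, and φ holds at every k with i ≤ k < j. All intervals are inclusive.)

Need some j in [3,6] with (!grant & !req), and grant at every k in [1,j-1].
  j=3: (!grant & !req) false.
  j=4: (!grant & !req) holds, but grant fails at k=3 → not this j.
  j=5: (!grant & !req) holds, but grant fails at k=3 → not this j.
  j=6: (!grant & !req) false.
No j in the window works → until fails.

False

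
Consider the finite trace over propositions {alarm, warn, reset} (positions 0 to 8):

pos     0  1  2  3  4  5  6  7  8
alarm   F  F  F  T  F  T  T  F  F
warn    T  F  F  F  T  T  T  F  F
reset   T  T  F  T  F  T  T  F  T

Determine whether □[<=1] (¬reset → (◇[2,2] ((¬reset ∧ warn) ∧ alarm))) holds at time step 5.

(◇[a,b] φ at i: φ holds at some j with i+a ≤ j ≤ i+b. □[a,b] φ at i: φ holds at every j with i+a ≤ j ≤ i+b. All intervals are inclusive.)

Check (¬reset → (◇[2,2] ((¬reset ∧ warn) ∧ alarm))) at every j in [5,6]:
  j=5: antecedent false → ✓
  j=6: antecedent false → ✓
All positions satisfy it → formula holds.

Holds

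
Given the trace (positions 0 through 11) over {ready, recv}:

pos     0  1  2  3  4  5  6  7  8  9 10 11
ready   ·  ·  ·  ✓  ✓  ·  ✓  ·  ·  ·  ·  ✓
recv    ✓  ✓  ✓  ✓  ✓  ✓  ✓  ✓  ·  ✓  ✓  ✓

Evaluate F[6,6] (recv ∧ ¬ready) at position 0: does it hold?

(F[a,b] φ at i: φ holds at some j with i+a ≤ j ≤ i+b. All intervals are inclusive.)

Check (recv ∧ ¬ready) at each j in [6,6]:
  j=6: false
No position in the window satisfies it → formula fails.

No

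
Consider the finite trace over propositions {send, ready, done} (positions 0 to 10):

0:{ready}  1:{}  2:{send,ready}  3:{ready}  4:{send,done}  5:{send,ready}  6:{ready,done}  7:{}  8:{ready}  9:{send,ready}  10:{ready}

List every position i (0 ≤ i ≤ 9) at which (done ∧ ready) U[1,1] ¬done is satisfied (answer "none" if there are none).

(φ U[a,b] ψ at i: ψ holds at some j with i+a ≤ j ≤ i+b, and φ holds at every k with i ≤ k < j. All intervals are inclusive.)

Evaluate at each i in [0,9]:
  i=0: ✗ (lhs fails at k=0 before rhs at j=1)
  i=1: ✗ (lhs fails at k=1 before rhs at j=2)
  i=2: ✗ (lhs fails at k=2 before rhs at j=3)
  i=3: ✗ (no rhs in [4,4])
  i=4: ✗ (lhs fails at k=4 before rhs at j=5)
  i=5: ✗ (no rhs in [6,6])
  i=6: ✓ (rhs at j=7; lhs holds on [6,6])
  i=7: ✗ (lhs fails at k=7 before rhs at j=8)
  i=8: ✗ (lhs fails at k=8 before rhs at j=9)
  i=9: ✗ (lhs fails at k=9 before rhs at j=10)

6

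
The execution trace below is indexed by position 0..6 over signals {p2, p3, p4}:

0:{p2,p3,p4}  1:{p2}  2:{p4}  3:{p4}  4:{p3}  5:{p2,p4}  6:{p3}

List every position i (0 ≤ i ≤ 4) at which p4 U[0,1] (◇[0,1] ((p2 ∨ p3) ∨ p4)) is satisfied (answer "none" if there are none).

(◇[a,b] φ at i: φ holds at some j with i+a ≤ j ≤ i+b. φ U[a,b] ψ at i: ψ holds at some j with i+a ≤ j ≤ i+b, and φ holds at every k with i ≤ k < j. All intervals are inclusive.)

Evaluate at each i in [0,4]:
  i=0: ✓ (rhs at j=0)
  i=1: ✓ (rhs at j=1)
  i=2: ✓ (rhs at j=2)
  i=3: ✓ (rhs at j=3)
  i=4: ✓ (rhs at j=4)

0, 1, 2, 3, 4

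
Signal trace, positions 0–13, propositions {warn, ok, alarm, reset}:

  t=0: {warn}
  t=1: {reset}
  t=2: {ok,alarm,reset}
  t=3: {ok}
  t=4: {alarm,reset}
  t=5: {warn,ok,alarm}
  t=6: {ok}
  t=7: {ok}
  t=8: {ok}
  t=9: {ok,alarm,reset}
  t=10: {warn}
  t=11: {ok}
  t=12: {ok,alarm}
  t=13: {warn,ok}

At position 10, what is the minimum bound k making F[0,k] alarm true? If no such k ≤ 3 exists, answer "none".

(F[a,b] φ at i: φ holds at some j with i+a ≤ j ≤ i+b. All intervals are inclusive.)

2

Scan j = 10,11,… for alarm:
  j=10: fails
  j=11: fails
  j=12: holds
First hit at j=12, so smallest k = 12-10 = 2.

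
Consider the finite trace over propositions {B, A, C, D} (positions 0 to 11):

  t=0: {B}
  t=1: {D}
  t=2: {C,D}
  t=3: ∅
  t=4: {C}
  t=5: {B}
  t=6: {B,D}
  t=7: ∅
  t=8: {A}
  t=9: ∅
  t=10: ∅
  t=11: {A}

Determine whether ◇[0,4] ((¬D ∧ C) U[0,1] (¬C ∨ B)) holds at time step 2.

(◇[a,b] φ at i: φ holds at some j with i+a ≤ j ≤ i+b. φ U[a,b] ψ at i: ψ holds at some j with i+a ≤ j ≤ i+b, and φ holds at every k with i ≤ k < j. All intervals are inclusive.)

Check ((¬D ∧ C) U[0,1] (¬C ∨ B)) at each j in [2,6]:
  j=2: fails
  j=3: holds
  j=4: holds
  j=5: holds
  j=6: holds
Found at j=3 → formula holds.

Holds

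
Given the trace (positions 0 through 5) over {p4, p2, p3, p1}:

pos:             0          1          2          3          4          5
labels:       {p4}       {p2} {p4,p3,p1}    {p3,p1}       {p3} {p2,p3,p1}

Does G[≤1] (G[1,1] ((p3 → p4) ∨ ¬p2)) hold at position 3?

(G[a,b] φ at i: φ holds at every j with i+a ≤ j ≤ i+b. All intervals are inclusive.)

No

Check G[1,1] ((p3 → p4) ∨ ¬p2) at every j in [3,4]:
  j=3: holds on [4,4]
  j=4: fails at 5
Fails at j=4 → formula fails.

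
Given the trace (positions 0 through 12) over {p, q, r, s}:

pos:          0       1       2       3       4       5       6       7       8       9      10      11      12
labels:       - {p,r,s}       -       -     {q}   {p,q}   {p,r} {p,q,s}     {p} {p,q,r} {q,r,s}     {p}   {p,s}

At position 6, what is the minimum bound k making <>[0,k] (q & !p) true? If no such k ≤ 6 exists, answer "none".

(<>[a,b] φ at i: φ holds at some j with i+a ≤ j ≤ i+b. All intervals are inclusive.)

4

Scan j = 6,7,… for (q & !p):
  j=6: fails
  j=7: fails
  j=8: fails
  j=9: fails
  j=10: holds
First hit at j=10, so smallest k = 10-6 = 4.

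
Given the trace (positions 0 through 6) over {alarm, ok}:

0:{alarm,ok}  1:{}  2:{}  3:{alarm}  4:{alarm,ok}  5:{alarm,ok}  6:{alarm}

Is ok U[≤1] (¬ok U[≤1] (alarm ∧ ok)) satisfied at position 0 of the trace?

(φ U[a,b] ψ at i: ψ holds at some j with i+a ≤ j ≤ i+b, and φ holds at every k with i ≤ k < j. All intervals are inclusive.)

Need some j in [0,1] with (¬ok U[≤1] (alarm ∧ ok)), and ok at every k in [0,j-1].
  j=0: (¬ok U[≤1] (alarm ∧ ok)) holds; no prefix to check → satisfied.

True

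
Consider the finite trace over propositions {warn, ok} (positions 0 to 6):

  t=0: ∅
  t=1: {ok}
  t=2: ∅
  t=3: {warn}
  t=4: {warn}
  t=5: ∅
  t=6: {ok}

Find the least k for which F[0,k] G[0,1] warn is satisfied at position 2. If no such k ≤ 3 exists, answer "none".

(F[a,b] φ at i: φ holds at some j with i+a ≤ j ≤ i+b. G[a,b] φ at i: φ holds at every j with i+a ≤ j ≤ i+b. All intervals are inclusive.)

1

Scan j = 2,3,… for G[0,1] warn:
  j=2: fails
  j=3: holds
First hit at j=3, so smallest k = 3-2 = 1.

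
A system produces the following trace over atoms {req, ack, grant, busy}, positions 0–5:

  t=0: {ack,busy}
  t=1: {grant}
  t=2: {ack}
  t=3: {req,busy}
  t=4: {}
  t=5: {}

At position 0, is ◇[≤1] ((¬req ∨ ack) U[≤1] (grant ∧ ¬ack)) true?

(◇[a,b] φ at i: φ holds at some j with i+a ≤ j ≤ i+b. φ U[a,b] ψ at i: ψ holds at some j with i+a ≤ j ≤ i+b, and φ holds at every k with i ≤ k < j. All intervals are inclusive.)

Holds

Check ((¬req ∨ ack) U[≤1] (grant ∧ ¬ack)) at each j in [0,1]:
  j=0: holds
  j=1: holds
Found at j=0 → formula holds.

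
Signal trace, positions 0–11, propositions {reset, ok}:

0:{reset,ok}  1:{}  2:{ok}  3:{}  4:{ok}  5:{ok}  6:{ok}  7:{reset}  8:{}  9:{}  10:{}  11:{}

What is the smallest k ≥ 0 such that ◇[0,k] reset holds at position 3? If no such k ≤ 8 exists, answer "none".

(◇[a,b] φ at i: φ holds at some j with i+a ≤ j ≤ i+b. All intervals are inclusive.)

Scan j = 3,4,… for reset:
  j=3: fails
  j=4: fails
  j=5: fails
  j=6: fails
  j=7: holds
First hit at j=7, so smallest k = 7-3 = 4.

4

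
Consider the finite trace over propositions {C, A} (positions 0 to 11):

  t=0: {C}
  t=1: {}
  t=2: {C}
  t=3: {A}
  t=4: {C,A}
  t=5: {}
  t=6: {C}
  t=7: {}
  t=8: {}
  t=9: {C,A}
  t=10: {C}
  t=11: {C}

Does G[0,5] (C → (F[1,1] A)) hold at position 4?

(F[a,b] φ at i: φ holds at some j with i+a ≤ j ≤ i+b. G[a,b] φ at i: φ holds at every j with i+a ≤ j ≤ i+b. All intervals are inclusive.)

Does not hold

Check (C → (F[1,1] A)) at every j in [4,9]:
  j=4: antecedent true; consequent fails (none in [5,5]) → ✗
  j=5: antecedent false → ✓
  j=6: antecedent true; consequent fails (none in [7,7]) → ✗
  j=7: antecedent false → ✓
  j=8: antecedent false → ✓
  j=9: antecedent true; consequent fails (none in [10,10]) → ✗
Fails at j=4 → formula fails.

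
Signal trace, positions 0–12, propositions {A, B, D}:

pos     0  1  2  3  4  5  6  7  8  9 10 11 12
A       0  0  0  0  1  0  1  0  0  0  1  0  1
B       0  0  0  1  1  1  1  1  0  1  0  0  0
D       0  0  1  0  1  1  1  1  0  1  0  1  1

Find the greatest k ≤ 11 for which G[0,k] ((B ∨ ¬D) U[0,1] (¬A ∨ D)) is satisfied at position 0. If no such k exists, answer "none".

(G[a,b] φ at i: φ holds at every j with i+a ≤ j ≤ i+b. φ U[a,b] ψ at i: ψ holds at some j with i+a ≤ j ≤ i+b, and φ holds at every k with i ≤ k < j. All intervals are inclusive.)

11

((B ∨ ¬D) U[0,1] (¬A ∨ D)) must hold from j=0 onward; find where it first fails.
  j=0: holds
  j=1: holds
  j=2: holds
  j=3: holds
  j=4: holds
  j=5: holds
  j=6: holds
  j=7: holds
  j=8: holds
  j=9: holds
  j=10: holds
  j=11: holds
Holds through j=11; largest k = 11.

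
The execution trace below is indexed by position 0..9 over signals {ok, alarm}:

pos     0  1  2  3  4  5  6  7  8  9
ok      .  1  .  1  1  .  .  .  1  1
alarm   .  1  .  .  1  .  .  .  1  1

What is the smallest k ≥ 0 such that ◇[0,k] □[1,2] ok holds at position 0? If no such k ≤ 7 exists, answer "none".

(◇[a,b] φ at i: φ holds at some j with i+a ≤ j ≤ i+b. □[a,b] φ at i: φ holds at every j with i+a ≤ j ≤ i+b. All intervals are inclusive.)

Scan j = 0,1,… for □[1,2] ok:
  j=0: fails
  j=1: fails
  j=2: holds
First hit at j=2, so smallest k = 2-0 = 2.

2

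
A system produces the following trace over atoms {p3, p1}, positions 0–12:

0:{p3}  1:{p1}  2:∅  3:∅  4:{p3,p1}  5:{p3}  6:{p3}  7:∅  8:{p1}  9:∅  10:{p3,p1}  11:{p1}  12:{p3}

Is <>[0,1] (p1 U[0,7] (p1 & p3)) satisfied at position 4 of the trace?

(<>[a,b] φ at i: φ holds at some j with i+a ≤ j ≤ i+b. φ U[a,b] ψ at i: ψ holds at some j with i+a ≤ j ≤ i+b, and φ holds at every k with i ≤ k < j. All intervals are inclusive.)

Yes

Check (p1 U[0,7] (p1 & p3)) at each j in [4,5]:
  j=4: holds
  j=5: fails
Found at j=4 → formula holds.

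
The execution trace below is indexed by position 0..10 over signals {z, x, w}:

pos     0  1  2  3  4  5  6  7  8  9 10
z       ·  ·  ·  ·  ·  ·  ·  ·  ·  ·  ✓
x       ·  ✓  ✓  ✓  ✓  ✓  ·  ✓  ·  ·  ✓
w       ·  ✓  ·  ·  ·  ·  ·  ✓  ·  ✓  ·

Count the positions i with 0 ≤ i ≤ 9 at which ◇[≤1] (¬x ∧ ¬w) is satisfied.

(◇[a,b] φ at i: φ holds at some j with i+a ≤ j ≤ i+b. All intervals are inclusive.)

5

Evaluate at each i in [0,9]:
  i=0: ✓ (witness j=0)
  i=1: ✗ (none in [1,2])
  i=2: ✗ (none in [2,3])
  i=3: ✗ (none in [3,4])
  i=4: ✗ (none in [4,5])
  i=5: ✓ (witness j=6)
  i=6: ✓ (witness j=6)
  i=7: ✓ (witness j=8)
  i=8: ✓ (witness j=8)
  i=9: ✗ (none in [9,10])
Positions where it holds: {0, 5, 6, 7, 8} → 5.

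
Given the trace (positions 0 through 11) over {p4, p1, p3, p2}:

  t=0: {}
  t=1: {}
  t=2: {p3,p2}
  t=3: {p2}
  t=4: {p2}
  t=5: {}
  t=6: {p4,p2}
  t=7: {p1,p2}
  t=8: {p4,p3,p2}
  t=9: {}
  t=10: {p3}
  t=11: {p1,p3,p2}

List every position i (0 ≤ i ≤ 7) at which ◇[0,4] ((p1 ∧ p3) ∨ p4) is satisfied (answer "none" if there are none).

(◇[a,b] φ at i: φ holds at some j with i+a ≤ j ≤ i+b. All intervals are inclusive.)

Evaluate at each i in [0,7]:
  i=0: ✗ (none in [0,4])
  i=1: ✗ (none in [1,5])
  i=2: ✓ (witness j=6)
  i=3: ✓ (witness j=6)
  i=4: ✓ (witness j=6)
  i=5: ✓ (witness j=6)
  i=6: ✓ (witness j=6)
  i=7: ✓ (witness j=8)

2, 3, 4, 5, 6, 7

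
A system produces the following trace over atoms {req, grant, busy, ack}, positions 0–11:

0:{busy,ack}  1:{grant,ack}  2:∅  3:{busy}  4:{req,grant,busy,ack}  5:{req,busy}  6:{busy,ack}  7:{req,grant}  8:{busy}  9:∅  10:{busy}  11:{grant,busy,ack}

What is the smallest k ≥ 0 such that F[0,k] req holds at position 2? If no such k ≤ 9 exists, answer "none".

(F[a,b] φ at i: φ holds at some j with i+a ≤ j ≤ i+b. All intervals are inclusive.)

Scan j = 2,3,… for req:
  j=2: fails
  j=3: fails
  j=4: holds
First hit at j=4, so smallest k = 4-2 = 2.

2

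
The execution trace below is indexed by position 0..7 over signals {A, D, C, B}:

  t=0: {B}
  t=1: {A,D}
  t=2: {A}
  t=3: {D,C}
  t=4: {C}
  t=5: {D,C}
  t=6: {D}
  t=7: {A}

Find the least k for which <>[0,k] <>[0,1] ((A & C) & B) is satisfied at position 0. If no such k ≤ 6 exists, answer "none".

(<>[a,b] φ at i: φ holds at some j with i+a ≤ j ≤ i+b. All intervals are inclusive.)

Scan j = 0,1,… for <>[0,1] ((A & C) & B):
  j=0: fails
  j=1: fails
  j=2: fails
  j=3: fails
  j=4: fails
  j=5: fails
  j=6: fails
No j in [0,6] satisfies it → none.

none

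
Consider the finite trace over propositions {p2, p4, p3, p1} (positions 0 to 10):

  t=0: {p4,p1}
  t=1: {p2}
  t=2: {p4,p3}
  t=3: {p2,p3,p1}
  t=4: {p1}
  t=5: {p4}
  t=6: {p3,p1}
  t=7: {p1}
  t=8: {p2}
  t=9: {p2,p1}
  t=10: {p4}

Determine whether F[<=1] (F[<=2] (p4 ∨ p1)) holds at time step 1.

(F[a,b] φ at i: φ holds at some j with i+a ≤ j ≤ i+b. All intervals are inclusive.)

Holds

Check F[<=2] (p4 ∨ p1) at each j in [1,2]:
  j=1: holds (witness at 2)
  j=2: holds (witness at 2)
Found at j=1 → formula holds.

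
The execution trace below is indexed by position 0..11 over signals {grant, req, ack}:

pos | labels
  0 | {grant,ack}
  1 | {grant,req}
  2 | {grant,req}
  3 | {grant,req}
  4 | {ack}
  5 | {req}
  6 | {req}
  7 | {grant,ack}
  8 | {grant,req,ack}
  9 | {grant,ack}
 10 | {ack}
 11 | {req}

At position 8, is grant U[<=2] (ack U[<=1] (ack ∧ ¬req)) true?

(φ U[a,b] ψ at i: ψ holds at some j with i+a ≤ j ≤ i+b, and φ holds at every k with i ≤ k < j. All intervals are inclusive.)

True

Need some j in [8,10] with (ack U[<=1] (ack ∧ ¬req)), and grant at every k in [8,j-1].
  j=8: (ack U[<=1] (ack ∧ ¬req)) holds; no prefix to check → satisfied.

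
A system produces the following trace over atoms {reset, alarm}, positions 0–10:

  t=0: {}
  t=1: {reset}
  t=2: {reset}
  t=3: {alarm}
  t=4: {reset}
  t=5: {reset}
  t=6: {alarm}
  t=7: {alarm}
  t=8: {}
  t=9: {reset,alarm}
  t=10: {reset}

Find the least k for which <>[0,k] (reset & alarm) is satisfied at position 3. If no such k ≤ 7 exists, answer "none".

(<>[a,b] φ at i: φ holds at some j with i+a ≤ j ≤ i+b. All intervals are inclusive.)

6

Scan j = 3,4,… for (reset & alarm):
  j=3: fails
  j=4: fails
  j=5: fails
  j=6: fails
  j=7: fails
  j=8: fails
  j=9: holds
First hit at j=9, so smallest k = 9-3 = 6.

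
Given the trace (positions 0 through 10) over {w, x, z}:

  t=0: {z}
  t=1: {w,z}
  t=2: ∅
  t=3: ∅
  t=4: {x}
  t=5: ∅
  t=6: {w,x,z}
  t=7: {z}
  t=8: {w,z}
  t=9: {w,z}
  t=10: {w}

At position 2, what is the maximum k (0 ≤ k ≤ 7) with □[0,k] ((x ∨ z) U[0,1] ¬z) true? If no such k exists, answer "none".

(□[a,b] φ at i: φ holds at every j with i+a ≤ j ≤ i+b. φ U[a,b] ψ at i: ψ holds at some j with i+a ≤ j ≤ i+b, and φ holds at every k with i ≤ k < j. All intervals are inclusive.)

((x ∨ z) U[0,1] ¬z) must hold from j=2 onward; find where it first fails.
  j=2: holds
  j=3: holds
  j=4: holds
  j=5: holds
  j=6: fails
Holds on [2,5], so largest k = 3.

3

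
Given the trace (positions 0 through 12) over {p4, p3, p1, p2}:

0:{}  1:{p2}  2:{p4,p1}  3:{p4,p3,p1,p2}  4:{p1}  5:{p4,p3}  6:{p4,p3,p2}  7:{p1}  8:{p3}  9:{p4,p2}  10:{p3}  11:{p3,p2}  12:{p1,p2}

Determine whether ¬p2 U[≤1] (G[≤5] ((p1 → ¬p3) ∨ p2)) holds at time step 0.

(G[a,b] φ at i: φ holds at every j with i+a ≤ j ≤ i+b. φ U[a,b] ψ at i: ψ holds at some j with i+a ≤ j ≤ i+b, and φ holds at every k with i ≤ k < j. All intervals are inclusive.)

Holds

Need some j in [0,1] with G[≤5] ((p1 → ¬p3) ∨ p2), and ¬p2 at every k in [0,j-1].
  j=0: G[≤5] ((p1 → ¬p3) ∨ p2) holds; no prefix to check → satisfied.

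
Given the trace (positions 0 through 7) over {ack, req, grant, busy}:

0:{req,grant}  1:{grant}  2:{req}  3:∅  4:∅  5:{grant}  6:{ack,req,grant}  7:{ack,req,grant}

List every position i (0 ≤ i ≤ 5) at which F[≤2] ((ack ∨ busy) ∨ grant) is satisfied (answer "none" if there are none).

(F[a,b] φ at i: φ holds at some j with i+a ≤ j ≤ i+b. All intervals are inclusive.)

Evaluate at each i in [0,5]:
  i=0: ✓ (witness j=0)
  i=1: ✓ (witness j=1)
  i=2: ✗ (none in [2,4])
  i=3: ✓ (witness j=5)
  i=4: ✓ (witness j=5)
  i=5: ✓ (witness j=5)

0, 1, 3, 4, 5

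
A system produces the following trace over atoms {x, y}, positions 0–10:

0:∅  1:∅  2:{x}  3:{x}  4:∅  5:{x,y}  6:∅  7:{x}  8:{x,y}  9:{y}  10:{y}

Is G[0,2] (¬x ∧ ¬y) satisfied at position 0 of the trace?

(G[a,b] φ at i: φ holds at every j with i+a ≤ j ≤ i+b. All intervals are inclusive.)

No

Check (¬x ∧ ¬y) at every j in [0,2]:
  j=0: true
  j=1: true
  j=2: false
Fails at j=2 → formula fails.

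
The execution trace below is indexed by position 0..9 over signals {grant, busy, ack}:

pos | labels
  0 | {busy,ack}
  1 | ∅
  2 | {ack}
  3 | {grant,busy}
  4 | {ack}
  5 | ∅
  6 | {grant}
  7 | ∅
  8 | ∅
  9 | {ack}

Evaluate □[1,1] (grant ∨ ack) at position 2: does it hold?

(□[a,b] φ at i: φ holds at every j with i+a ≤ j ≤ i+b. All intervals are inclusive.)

Check (grant ∨ ack) at every j in [3,3]:
  j=3: true
All positions satisfy it → formula holds.

Yes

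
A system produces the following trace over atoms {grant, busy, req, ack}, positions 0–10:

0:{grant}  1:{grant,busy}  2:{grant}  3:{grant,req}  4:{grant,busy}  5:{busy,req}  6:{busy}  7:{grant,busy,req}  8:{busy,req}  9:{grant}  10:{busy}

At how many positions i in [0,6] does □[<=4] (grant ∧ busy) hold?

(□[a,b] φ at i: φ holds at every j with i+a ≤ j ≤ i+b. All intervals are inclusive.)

0

Evaluate at each i in [0,6]:
  i=0: ✗ (fails at j=0)
  i=1: ✗ (fails at j=2)
  i=2: ✗ (fails at j=2)
  i=3: ✗ (fails at j=3)
  i=4: ✗ (fails at j=5)
  i=5: ✗ (fails at j=5)
  i=6: ✗ (fails at j=6)
Positions where it holds: {} → 0.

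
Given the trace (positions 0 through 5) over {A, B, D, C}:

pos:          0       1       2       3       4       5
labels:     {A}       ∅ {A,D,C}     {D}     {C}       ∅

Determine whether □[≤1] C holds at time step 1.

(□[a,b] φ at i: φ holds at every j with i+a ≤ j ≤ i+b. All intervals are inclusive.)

False

Check C at every j in [1,2]:
  j=1: false
  j=2: true
Fails at j=1 → formula fails.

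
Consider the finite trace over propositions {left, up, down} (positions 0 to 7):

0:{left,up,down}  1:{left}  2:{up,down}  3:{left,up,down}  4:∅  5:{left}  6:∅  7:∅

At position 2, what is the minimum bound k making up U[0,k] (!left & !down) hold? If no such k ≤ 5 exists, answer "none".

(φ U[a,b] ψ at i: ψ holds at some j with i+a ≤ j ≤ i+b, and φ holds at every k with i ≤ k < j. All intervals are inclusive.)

2

Need earliest j ≥ 2 with (!left & !down), and up at every k in [2,j-1].
  j=2: rhs fails.
  j=3: rhs fails.
  j=4: rhs holds; lhs holds on [2,3]. k = 2.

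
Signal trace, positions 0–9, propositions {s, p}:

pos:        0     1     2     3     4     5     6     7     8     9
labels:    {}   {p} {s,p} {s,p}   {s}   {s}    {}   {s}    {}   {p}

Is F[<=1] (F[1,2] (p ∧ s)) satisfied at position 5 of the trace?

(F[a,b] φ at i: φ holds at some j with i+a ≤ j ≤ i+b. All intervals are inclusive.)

Check F[1,2] (p ∧ s) at each j in [5,6]:
  j=5: fails (none in [6,7])
  j=6: fails (none in [7,8])
No position in the window satisfies it → formula fails.

No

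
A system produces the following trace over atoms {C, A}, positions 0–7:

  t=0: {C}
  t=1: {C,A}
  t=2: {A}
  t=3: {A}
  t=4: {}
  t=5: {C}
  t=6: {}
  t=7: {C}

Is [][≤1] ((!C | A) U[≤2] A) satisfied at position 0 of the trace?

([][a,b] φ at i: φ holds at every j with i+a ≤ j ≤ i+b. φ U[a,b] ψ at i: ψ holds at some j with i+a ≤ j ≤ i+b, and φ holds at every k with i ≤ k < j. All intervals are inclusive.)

Check ((!C | A) U[≤2] A) at every j in [0,1]:
  j=0: fails
  j=1: holds
Fails at j=0 → formula fails.

False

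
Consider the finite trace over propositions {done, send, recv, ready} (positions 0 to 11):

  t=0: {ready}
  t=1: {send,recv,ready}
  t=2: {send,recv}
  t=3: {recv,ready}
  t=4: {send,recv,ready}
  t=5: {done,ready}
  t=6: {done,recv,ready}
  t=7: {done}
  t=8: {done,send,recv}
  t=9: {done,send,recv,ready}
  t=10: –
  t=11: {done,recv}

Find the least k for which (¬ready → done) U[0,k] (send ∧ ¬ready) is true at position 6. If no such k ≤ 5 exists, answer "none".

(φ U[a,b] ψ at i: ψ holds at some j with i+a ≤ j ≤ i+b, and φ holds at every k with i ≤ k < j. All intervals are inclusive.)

Need earliest j ≥ 6 with (send ∧ ¬ready), and (¬ready → done) at every k in [6,j-1].
  j=6: rhs fails.
  j=7: rhs fails.
  j=8: rhs holds; lhs holds on [6,7]. k = 2.

2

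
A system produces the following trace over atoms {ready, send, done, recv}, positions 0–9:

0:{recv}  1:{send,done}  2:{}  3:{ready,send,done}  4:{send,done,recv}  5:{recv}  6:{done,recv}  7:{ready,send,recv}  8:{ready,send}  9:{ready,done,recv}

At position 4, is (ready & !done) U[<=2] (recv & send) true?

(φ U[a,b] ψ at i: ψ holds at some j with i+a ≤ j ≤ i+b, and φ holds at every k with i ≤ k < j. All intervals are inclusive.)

Need some j in [4,6] with (recv & send), and (ready & !done) at every k in [4,j-1].
  j=4: (recv & send) holds; no prefix to check → satisfied.

True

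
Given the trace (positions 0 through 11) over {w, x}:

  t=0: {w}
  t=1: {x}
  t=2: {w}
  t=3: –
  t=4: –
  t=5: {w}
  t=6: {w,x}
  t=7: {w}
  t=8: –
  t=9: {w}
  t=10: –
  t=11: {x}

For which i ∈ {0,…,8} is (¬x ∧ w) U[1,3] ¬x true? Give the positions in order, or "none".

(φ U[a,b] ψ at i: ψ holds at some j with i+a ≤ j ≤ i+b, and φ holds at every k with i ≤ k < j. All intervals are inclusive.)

Evaluate at each i in [0,8]:
  i=0: ✗ (lhs fails at k=1 before rhs at j=2)
  i=1: ✗ (lhs fails at k=1 before rhs at j=2)
  i=2: ✓ (rhs at j=3; lhs holds on [2,2])
  i=3: ✗ (lhs fails at k=3 before rhs at j=4)
  i=4: ✗ (lhs fails at k=4 before rhs at j=5)
  i=5: ✗ (lhs fails at k=6 before rhs at j=7)
  i=6: ✗ (lhs fails at k=6 before rhs at j=7)
  i=7: ✓ (rhs at j=8; lhs holds on [7,7])
  i=8: ✗ (lhs fails at k=8 before rhs at j=9)

2, 7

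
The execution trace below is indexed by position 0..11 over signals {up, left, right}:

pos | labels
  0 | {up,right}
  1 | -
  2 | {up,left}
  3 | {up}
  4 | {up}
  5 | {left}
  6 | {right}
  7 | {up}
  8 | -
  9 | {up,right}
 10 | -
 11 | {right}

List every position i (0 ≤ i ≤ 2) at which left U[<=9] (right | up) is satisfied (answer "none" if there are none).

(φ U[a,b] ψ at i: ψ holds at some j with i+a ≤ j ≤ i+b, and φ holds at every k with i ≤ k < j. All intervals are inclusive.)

Evaluate at each i in [0,2]:
  i=0: ✓ (rhs at j=0)
  i=1: ✗ (lhs fails at k=1 before rhs at j=2)
  i=2: ✓ (rhs at j=2)

0, 2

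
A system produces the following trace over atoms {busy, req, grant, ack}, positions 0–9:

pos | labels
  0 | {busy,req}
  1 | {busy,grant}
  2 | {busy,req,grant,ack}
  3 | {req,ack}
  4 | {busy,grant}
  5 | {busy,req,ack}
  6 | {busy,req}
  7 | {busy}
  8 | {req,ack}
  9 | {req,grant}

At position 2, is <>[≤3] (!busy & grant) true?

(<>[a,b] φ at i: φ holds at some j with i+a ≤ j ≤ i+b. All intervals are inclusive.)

Check (!busy & grant) at each j in [2,5]:
  j=2: false
  j=3: false
  j=4: false
  j=5: false
No position in the window satisfies it → formula fails.

No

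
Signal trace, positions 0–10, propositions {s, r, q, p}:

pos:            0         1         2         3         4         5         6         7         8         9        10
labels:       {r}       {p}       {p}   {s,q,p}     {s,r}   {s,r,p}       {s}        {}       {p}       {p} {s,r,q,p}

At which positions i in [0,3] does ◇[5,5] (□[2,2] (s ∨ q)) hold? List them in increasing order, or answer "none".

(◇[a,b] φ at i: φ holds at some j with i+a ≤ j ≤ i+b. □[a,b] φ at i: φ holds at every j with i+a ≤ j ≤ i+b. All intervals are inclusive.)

Evaluate at each i in [0,3]:
  i=0: ✗ (none in [5,5])
  i=1: ✗ (none in [6,6])
  i=2: ✗ (none in [7,7])
  i=3: ✓ (witness j=8)

3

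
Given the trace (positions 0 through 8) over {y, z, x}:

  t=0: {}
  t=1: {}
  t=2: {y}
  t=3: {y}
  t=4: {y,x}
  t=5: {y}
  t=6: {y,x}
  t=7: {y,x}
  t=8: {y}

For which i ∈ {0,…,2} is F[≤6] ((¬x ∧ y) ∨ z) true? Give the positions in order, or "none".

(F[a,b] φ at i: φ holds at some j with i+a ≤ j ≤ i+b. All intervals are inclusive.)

0, 1, 2

Evaluate at each i in [0,2]:
  i=0: ✓ (witness j=2)
  i=1: ✓ (witness j=2)
  i=2: ✓ (witness j=2)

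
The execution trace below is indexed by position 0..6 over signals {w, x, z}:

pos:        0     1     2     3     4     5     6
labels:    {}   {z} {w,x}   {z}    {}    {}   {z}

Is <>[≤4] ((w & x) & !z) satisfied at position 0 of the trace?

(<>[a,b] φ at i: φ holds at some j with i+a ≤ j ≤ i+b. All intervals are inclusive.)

Check ((w & x) & !z) at each j in [0,4]:
  j=0: false
  j=1: false
  j=2: true
  j=3: false
  j=4: false
Found at j=2 → formula holds.

Yes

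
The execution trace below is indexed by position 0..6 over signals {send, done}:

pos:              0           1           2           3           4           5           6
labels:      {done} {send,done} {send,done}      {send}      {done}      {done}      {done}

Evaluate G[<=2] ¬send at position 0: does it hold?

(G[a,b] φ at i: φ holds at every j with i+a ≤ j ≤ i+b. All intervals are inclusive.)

Check ¬send at every j in [0,2]:
  j=0: true
  j=1: false
  j=2: false
Fails at j=1 → formula fails.

False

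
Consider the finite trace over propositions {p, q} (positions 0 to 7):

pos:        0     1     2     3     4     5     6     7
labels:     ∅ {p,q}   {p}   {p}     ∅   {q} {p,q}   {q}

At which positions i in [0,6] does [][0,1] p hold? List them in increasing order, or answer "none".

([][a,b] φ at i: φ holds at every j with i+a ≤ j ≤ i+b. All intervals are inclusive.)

Evaluate at each i in [0,6]:
  i=0: ✗ (fails at j=0)
  i=1: ✓ (all of [1,2])
  i=2: ✓ (all of [2,3])
  i=3: ✗ (fails at j=4)
  i=4: ✗ (fails at j=4)
  i=5: ✗ (fails at j=5)
  i=6: ✗ (fails at j=7)

1, 2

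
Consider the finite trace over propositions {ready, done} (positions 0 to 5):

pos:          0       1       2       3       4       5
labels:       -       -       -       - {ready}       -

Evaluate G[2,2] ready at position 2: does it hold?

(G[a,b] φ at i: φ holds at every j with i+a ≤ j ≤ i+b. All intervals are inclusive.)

True

Check ready at every j in [4,4]:
  j=4: true
All positions satisfy it → formula holds.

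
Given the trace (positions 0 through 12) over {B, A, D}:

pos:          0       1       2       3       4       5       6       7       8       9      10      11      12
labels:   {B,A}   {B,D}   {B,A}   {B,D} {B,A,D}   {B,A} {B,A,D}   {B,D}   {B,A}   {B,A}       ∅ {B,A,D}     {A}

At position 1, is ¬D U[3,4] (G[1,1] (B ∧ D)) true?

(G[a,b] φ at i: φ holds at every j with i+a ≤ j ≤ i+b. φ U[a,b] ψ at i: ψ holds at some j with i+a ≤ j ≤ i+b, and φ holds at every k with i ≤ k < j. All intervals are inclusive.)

Does not hold

Need some j in [4,5] with G[1,1] (B ∧ D), and ¬D at every k in [1,j-1].
  j=4: G[1,1] (B ∧ D) — fails at 5.
  j=5: G[1,1] (B ∧ D) holds, but ¬D fails at k=1 → not this j.
No j in the window works → until fails.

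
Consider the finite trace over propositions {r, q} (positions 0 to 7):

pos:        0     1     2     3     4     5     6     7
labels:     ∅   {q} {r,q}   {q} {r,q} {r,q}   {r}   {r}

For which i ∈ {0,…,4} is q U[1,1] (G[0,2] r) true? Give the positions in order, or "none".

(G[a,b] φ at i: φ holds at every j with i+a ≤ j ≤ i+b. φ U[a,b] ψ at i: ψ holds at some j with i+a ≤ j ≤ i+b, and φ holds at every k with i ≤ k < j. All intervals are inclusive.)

Evaluate at each i in [0,4]:
  i=0: ✗ (no rhs in [1,1])
  i=1: ✗ (no rhs in [2,2])
  i=2: ✗ (no rhs in [3,3])
  i=3: ✓ (rhs at j=4; lhs holds on [3,3])
  i=4: ✓ (rhs at j=5; lhs holds on [4,4])

3, 4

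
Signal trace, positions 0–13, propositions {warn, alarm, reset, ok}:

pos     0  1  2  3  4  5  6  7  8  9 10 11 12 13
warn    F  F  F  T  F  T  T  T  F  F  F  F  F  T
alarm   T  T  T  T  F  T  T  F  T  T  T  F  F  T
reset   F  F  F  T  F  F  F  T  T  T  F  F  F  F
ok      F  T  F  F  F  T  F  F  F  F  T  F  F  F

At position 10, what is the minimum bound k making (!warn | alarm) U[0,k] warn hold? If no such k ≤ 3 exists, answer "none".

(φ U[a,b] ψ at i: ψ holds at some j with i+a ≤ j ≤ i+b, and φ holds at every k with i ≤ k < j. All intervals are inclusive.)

Need earliest j ≥ 10 with warn, and (!warn | alarm) at every k in [10,j-1].
  j=10: rhs fails.
  j=11: rhs fails.
  j=12: rhs fails.
  j=13: rhs holds; lhs holds on [10,12]. k = 3.

3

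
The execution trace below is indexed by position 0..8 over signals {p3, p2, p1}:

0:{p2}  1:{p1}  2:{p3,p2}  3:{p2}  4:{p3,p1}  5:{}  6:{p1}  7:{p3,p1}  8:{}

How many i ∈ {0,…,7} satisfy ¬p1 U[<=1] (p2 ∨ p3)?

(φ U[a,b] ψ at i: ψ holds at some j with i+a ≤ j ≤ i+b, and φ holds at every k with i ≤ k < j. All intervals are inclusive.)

Evaluate at each i in [0,7]:
  i=0: ✓ (rhs at j=0)
  i=1: ✗ (lhs fails at k=1 before rhs at j=2)
  i=2: ✓ (rhs at j=2)
  i=3: ✓ (rhs at j=3)
  i=4: ✓ (rhs at j=4)
  i=5: ✗ (no rhs in [5,6])
  i=6: ✗ (lhs fails at k=6 before rhs at j=7)
  i=7: ✓ (rhs at j=7)
Positions where it holds: {0, 2, 3, 4, 7} → 5.

5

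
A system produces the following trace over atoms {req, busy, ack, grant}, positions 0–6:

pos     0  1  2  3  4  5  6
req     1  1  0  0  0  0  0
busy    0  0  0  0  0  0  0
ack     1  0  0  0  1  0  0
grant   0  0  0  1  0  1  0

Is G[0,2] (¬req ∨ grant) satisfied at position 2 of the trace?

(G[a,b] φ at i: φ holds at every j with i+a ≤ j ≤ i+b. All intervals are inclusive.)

Check (¬req ∨ grant) at every j in [2,4]:
  j=2: true
  j=3: true
  j=4: true
All positions satisfy it → formula holds.

Holds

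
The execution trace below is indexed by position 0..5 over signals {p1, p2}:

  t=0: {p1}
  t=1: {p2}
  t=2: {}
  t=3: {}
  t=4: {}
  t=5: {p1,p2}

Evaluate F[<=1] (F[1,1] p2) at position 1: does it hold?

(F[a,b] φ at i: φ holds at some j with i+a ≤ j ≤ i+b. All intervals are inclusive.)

No

Check F[1,1] p2 at each j in [1,2]:
  j=1: fails (none in [2,2])
  j=2: fails (none in [3,3])
No position in the window satisfies it → formula fails.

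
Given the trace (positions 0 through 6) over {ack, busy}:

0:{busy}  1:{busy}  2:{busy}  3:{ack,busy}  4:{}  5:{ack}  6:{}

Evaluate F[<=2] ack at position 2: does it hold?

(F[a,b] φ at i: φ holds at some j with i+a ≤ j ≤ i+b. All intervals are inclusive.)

Check ack at each j in [2,4]:
  j=2: false
  j=3: true
  j=4: false
Found at j=3 → formula holds.

True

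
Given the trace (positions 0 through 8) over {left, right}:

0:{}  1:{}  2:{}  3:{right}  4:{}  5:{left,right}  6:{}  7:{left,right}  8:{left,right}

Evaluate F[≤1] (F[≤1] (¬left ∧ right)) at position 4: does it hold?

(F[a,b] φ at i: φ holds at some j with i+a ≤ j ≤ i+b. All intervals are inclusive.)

Check F[≤1] (¬left ∧ right) at each j in [4,5]:
  j=4: fails (none in [4,5])
  j=5: fails (none in [5,6])
No position in the window satisfies it → formula fails.

Does not hold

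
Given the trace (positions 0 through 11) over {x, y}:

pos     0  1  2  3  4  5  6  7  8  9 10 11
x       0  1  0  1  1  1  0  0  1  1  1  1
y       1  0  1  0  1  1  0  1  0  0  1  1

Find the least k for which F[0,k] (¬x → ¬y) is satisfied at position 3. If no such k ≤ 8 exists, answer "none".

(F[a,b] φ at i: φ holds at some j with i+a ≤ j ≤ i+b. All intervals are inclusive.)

0

Scan j = 3,4,… for (¬x → ¬y):
  j=3: holds
First hit at j=3, so smallest k = 3-3 = 0.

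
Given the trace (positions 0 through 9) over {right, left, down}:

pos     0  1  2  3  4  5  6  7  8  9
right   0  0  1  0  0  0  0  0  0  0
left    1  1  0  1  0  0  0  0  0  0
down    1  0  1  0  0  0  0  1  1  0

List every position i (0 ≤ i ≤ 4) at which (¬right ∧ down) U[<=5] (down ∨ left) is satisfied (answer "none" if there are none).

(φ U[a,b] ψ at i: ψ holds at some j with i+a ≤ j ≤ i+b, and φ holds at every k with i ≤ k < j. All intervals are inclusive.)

0, 1, 2, 3

Evaluate at each i in [0,4]:
  i=0: ✓ (rhs at j=0)
  i=1: ✓ (rhs at j=1)
  i=2: ✓ (rhs at j=2)
  i=3: ✓ (rhs at j=3)
  i=4: ✗ (lhs fails at k=4 before rhs at j=7)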